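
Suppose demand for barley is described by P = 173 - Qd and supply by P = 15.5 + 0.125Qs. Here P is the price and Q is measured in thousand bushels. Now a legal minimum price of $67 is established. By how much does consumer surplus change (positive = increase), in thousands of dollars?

-4182

Rearranging demand gives Qd = 173 - P; rearranging supply gives Qs = 8P - 124. Without the control the market clears where 173 - P = 8P - 124, i.e. P* = 33 and Q* = 140.
Since 67 > 33, the floor is binding.
At P = 67: Qd = 173 - 67 = 106 and Qs = 8·67 - 124 = 412.
Consumer surplus without the control is ½ · (173 - 33) · 140 = 9800.
With the floor, consumers buy 106 units at 67, so CS = ½ · (173 - 67) · 106 = 5618.
Change in consumer surplus = 5618 - 9800 = -4182.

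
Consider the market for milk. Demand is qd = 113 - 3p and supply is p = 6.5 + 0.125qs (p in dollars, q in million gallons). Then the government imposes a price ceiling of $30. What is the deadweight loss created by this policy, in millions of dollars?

0

Rearranging supply gives qs = 8p - 52. Setting quantity demanded equal to quantity supplied, 113 - 3p = 8p - 52, gives p* = 15 and q* = 68.
The ceiling of 30 is above the equilibrium price 15, so it is not binding; the market clears at p* = 15, q* = 68.
Since the control does not bind, no trades are prevented and deadweight loss is zero.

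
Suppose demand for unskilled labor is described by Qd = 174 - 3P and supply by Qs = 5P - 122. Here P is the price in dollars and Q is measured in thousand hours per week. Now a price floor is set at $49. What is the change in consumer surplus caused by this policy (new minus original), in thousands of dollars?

-540

Equilibrium: 174 - 3P = 5P - 122, so 296 = 8P and P* = 37, Q* = 63.
Because the floor (49) lies above the market-clearing price, it is binding.
At P = 49: Qd = 174 - 3·49 = 27 and Qs = 5·49 - 122 = 123.
Consumer surplus without the control is ½ · (58 - 37) · 63 = 661.5.
With the floor, consumers buy 27 units at 49, so CS = ½ · (58 - 49) · 27 = 121.5.
Change in consumer surplus = 121.5 - 661.5 = -540.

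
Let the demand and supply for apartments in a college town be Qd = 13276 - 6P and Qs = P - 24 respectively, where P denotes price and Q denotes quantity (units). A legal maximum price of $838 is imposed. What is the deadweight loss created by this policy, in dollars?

Equilibrium: 13276 - 6P = P - 24, so 13300 = 7P and P* = 1900, Q* = 1876.
The ceiling of 838 is below the equilibrium price 1900, so it binds.
At P = 838: Qd = 13276 - 6·838 = 8248 and Qs = 838 - 24 = 814.
Quantity traded falls to 814. At Q = 814 the demand price is (13276 - 814)/6 = 2077 and the supply price is 24 + 814 = 838.
Deadweight loss = ½ · (2077 - 838) · (1876 - 814) = ½ · 1239 · 1062 = 657909.

657909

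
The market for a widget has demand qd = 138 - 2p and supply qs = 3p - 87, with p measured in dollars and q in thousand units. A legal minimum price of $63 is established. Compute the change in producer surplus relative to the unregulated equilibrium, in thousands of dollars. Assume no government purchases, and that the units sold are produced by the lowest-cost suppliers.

In a free market, 138 - 2p = 3p - 87 gives the equilibrium p* = 45, q* = 48.
Because the floor (63) lies above the market-clearing price, it is binding.
At p = 63: qd = 138 - 2·63 = 12 and qs = 3·63 - 87 = 102.
Producer surplus without the control is ½ · (45 - 29) · 48 = 384.
With the floor, 12 units are sold at 63. The supply price at q = 12 is 33, so PS = ½ · [(63 - 29) + (63 - 33)] · 12 = 384.
Change in producer surplus = 384 - 384 = 0.

0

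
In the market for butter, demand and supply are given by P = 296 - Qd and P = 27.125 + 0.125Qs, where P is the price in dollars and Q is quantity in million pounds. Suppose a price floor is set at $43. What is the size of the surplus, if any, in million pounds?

Rearranging demand gives Qd = 296 - P; rearranging supply gives Qs = 8P - 217. Setting quantity demanded equal to quantity supplied, 296 - P = 8P - 217, gives P* = 57 and Q* = 239.
The floor of 43 is below the equilibrium price 57, so it is not binding; the market clears at P* = 57, Q* = 239.
Since the control does not bind, there is no surplus.

0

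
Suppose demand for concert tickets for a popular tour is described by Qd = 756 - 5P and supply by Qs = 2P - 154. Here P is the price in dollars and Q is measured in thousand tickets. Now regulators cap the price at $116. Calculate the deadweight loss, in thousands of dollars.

Setting quantity demanded equal to quantity supplied, 756 - 5P = 2P - 154, gives P* = 130 and Q* = 106.
Since 116 < 130, the ceiling is binding.
At P = 116: Qd = 756 - 5·116 = 176 and Qs = 2·116 - 154 = 78.
Quantity traded falls to 78. At Q = 78 the demand price is (756 - 78)/5 = 135.6 and the supply price is (154 + 78)/2 = 116.
Deadweight loss = ½ · (135.6 - 116) · (106 - 78) = ½ · 19.6 · 28 = 274.4.

274.4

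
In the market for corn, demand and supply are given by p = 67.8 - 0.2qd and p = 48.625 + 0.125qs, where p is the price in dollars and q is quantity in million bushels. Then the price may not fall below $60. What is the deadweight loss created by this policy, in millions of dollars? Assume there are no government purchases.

Rearranging demand gives qd = 339 - 5p; rearranging supply gives qs = 8p - 389. Equilibrium: 339 - 5p = 8p - 389, so 728 = 13p and p* = 56, q* = 59.
Because the floor (60) lies above the market-clearing price, it is binding.
At p = 60: qd = 339 - 5·60 = 39 and qs = 8·60 - 389 = 91.
Quantity traded falls to 39. At q = 39 the demand price is (339 - 39)/5 = 60 and the supply price is (389 + 39)/8 = 53.5.
Deadweight loss = ½ · (60 - 53.5) · (59 - 39) = ½ · 6.5 · 20 = 65.

65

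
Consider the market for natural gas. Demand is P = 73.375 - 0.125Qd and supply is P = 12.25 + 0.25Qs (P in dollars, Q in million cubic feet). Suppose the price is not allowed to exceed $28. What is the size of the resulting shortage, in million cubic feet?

300

Rearranging demand gives Qd = 587 - 8P; rearranging supply gives Qs = 4P - 49. Setting quantity demanded equal to quantity supplied, 587 - 8P = 4P - 49, gives P* = 53 and Q* = 163.
The ceiling of 28 is below the equilibrium price 53, so it binds.
At P = 28: Qd = 587 - 8·28 = 363 and Qs = 4·28 - 49 = 63.
Shortage = Qd - Qs = 363 - 63 = 300.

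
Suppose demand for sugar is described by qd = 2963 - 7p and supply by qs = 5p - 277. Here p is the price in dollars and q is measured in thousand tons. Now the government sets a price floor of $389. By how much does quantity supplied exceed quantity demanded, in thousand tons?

Without the control the market clears where 2963 - 7p = 5p - 277, i.e. p* = 270 and q* = 1073.
Because the floor (389) lies above the market-clearing price, it is binding.
At p = 389: qd = 2963 - 7·389 = 240 and qs = 5·389 - 277 = 1668.
Surplus = qs - qd = 1668 - 240 = 1428.

1428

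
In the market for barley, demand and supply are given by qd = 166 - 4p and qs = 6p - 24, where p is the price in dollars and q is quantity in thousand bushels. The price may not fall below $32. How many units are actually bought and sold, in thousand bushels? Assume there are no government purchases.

38

Setting quantity demanded equal to quantity supplied, 166 - 4p = 6p - 24, gives p* = 19 and q* = 90.
Since 32 > 19, the floor is binding.
At p = 32: qd = 166 - 4·32 = 38 and qs = 6·32 - 24 = 168.
The quantity actually transacted is the short side, demand: 38.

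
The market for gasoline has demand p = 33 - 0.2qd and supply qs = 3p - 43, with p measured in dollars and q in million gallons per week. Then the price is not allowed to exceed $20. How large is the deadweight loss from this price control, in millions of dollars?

Rearranging demand gives qd = 165 - 5p. In a free market, 165 - 5p = 3p - 43 gives the equilibrium p* = 26, q* = 35.
Since 20 < 26, the ceiling is binding.
At p = 20: qd = 165 - 5·20 = 65 and qs = 3·20 - 43 = 17.
Quantity traded falls to 17. At q = 17 the demand price is (165 - 17)/5 = 29.6 and the supply price is (43 + 17)/3 = 20.
Deadweight loss = ½ · (29.6 - 20) · (35 - 17) = ½ · 9.6 · 18 = 86.4.

86.4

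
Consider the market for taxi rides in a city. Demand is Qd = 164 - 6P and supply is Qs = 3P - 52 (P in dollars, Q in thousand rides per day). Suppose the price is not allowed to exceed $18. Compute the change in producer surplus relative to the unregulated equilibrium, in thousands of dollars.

Without the control the market clears where 164 - 6P = 3P - 52, i.e. P* = 24 and Q* = 20.
Since 18 < 24, the ceiling is binding.
At P = 18: Qd = 164 - 6·18 = 56 and Qs = 3·18 - 52 = 2.
Producer surplus without the control is ½ · (24 - 52/3) · 20 = 200/3.
With the ceiling, producers sell 2 units at 18, so PS = ½ · (18 - 52/3) · 2 = 2/3.
Change in producer surplus = 2/3 - 200/3 = -66.

-66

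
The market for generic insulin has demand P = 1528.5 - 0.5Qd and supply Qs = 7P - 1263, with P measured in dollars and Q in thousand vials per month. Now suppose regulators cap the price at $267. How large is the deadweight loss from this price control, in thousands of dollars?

Rearranging demand gives Qd = 3057 - 2P. In a free market, 3057 - 2P = 7P - 1263 gives the equilibrium P* = 480, Q* = 2097.
The ceiling of 267 is below the equilibrium price 480, so it binds.
At P = 267: Qd = 3057 - 2·267 = 2523 and Qs = 7·267 - 1263 = 606.
Quantity traded falls to 606. At Q = 606 the demand price is (3057 - 606)/2 = 1225.5 and the supply price is (1263 + 606)/7 = 267.
Deadweight loss = ½ · (1225.5 - 267) · (2097 - 606) = ½ · 958.5 · 1491 = 714561.75.

714561.75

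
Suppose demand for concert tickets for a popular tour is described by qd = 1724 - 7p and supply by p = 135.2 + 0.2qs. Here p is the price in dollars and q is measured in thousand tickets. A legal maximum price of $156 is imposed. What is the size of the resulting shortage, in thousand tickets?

528

Rearranging supply gives qs = 5p - 676. Setting quantity demanded equal to quantity supplied, 1724 - 7p = 5p - 676, gives p* = 200 and q* = 324.
Because the ceiling (156) lies below the market-clearing price, it is binding.
At p = 156: qd = 1724 - 7·156 = 632 and qs = 5·156 - 676 = 104.
Shortage = qd - qs = 632 - 104 = 528.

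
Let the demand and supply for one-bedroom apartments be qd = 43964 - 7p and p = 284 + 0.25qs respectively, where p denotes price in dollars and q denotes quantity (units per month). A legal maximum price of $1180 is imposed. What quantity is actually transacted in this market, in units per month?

3584

Rearranging supply gives qs = 4p - 1136. Setting quantity demanded equal to quantity supplied, 43964 - 7p = 4p - 1136, gives p* = 4100 and q* = 15264.
Since 1180 < 4100, the ceiling is binding.
At p = 1180: qd = 43964 - 7·1180 = 35704 and qs = 4·1180 - 1136 = 3584.
The quantity actually transacted is the short side, supply: 3584.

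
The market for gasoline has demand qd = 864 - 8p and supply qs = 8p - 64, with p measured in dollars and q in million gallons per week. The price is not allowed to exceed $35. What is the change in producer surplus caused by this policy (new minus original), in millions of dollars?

-7084

Without the control the market clears where 864 - 8p = 8p - 64, i.e. p* = 58 and q* = 400.
The ceiling of 35 is below the equilibrium price 58, so it binds.
At p = 35: qd = 864 - 8·35 = 584 and qs = 8·35 - 64 = 216.
Producer surplus without the control is ½ · (58 - 8) · 400 = 10000.
With the ceiling, producers sell 216 units at 35, so PS = ½ · (35 - 8) · 216 = 2916.
Change in producer surplus = 2916 - 10000 = -7084.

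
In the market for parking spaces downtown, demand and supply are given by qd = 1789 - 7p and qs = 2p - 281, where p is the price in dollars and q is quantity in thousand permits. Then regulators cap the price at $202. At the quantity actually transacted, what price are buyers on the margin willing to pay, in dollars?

Without the control the market clears where 1789 - 7p = 2p - 281, i.e. p* = 230 and q* = 179.
Since 202 < 230, the ceiling is binding.
At p = 202: qd = 1789 - 7·202 = 375 and qs = 2·202 - 281 = 123.
Only 123 units reach the market. On the demand curve, the marginal buyer's willingness to pay at q = 123 is (1789 - 123)/7 = 238.

238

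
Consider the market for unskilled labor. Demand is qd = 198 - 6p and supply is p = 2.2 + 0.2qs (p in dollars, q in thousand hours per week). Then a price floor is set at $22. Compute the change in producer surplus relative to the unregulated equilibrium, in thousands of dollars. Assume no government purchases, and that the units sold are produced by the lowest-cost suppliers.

165.6

Rearranging supply gives qs = 5p - 11. Setting quantity demanded equal to quantity supplied, 198 - 6p = 5p - 11, gives p* = 19 and q* = 84.
Because the floor (22) lies above the market-clearing price, it is binding.
At p = 22: qd = 198 - 6·22 = 66 and qs = 5·22 - 11 = 99.
Producer surplus without the control is ½ · (19 - 2.2) · 84 = 705.6.
With the floor, 66 units are sold at 22. The supply price at q = 66 is 15.4, so PS = ½ · [(22 - 2.2) + (22 - 15.4)] · 66 = 871.2.
Change in producer surplus = 871.2 - 705.6 = 165.6.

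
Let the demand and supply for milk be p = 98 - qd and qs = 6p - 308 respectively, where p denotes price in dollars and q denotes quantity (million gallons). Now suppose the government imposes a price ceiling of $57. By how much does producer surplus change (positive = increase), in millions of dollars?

-37

Rearranging demand gives qd = 98 - p. Setting quantity demanded equal to quantity supplied, 98 - p = 6p - 308, gives p* = 58 and q* = 40.
The ceiling of 57 is below the equilibrium price 58, so it binds.
At p = 57: qd = 98 - 57 = 41 and qs = 6·57 - 308 = 34.
Producer surplus without the control is ½ · (58 - 154/3) · 40 = 400/3.
With the ceiling, producers sell 34 units at 57, so PS = ½ · (57 - 154/3) · 34 = 289/3.
Change in producer surplus = 289/3 - 400/3 = -37.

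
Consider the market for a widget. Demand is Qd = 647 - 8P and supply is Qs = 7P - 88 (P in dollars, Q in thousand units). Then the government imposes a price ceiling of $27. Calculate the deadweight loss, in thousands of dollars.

In a free market, 647 - 8P = 7P - 88 gives the equilibrium P* = 49, Q* = 255.
The ceiling of 27 is below the equilibrium price 49, so it binds.
At P = 27: Qd = 647 - 8·27 = 431 and Qs = 7·27 - 88 = 101.
Quantity traded falls to 101. At Q = 101 the demand price is (647 - 101)/8 = 68.25 and the supply price is (88 + 101)/7 = 27.
Deadweight loss = ½ · (68.25 - 27) · (255 - 101) = ½ · 41.25 · 154 = 3176.25.

3176.25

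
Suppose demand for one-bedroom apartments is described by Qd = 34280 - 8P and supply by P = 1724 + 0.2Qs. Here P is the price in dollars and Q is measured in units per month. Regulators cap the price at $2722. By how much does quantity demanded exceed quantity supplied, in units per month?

7514

Rearranging supply gives Qs = 5P - 8620. Without the control the market clears where 34280 - 8P = 5P - 8620, i.e. P* = 3300 and Q* = 7880.
The ceiling of 2722 is below the equilibrium price 3300, so it binds.
At P = 2722: Qd = 34280 - 8·2722 = 12504 and Qs = 5·2722 - 8620 = 4990.
Shortage = Qd - Qs = 12504 - 4990 = 7514.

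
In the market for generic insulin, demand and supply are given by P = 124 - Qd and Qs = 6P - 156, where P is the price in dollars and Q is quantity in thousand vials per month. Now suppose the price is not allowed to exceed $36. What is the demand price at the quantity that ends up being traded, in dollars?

64

Rearranging demand gives Qd = 124 - P. Equilibrium: 124 - P = 6P - 156, so 280 = 7P and P* = 40, Q* = 84.
Because the ceiling (36) lies below the market-clearing price, it is binding.
At P = 36: Qd = 124 - 36 = 88 and Qs = 6·36 - 156 = 60.
Only 60 units reach the market. On the demand curve, the marginal buyer's willingness to pay at Q = 60 is (124 - 60) = 64.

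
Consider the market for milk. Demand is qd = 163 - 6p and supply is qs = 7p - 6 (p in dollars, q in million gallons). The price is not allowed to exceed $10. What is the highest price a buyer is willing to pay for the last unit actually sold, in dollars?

Setting quantity demanded equal to quantity supplied, 163 - 6p = 7p - 6, gives p* = 13 and q* = 85.
Since 10 < 13, the ceiling is binding.
At p = 10: qd = 163 - 6·10 = 103 and qs = 7·10 - 6 = 64.
Only 64 units reach the market. On the demand curve, the marginal buyer's willingness to pay at q = 64 is (163 - 64)/6 = 16.5.

16.5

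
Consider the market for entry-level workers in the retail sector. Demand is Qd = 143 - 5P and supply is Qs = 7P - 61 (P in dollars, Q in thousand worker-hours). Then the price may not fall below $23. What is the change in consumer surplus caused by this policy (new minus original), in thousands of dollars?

Setting quantity demanded equal to quantity supplied, 143 - 5P = 7P - 61, gives P* = 17 and Q* = 58.
Since 23 > 17, the floor is binding.
At P = 23: Qd = 143 - 5·23 = 28 and Qs = 7·23 - 61 = 100.
Consumer surplus without the control is ½ · (28.6 - 17) · 58 = 336.4.
With the floor, consumers buy 28 units at 23, so CS = ½ · (28.6 - 23) · 28 = 78.4.
Change in consumer surplus = 78.4 - 336.4 = -258.

-258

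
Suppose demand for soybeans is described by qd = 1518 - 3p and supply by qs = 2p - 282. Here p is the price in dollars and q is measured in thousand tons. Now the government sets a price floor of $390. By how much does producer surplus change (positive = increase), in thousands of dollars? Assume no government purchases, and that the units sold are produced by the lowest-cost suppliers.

Setting quantity demanded equal to quantity supplied, 1518 - 3p = 2p - 282, gives p* = 360 and q* = 438.
Since 390 > 360, the floor is binding.
At p = 390: qd = 1518 - 3·390 = 348 and qs = 2·390 - 282 = 498.
Producer surplus without the control is ½ · (360 - 141) · 438 = 47961.
With the floor, 348 units are sold at 390. The supply price at q = 348 is 315, so PS = ½ · [(390 - 141) + (390 - 315)] · 348 = 56376.
Change in producer surplus = 56376 - 47961 = 8415.

8415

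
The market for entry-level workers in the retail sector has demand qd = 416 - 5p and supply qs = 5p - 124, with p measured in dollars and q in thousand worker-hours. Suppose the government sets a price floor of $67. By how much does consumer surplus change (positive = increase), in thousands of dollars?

Without the control the market clears where 416 - 5p = 5p - 124, i.e. p* = 54 and q* = 146.
The floor of 67 is above the equilibrium price 54, so it binds.
At p = 67: qd = 416 - 5·67 = 81 and qs = 5·67 - 124 = 211.
Consumer surplus without the control is ½ · (83.2 - 54) · 146 = 2131.6.
With the floor, consumers buy 81 units at 67, so CS = ½ · (83.2 - 67) · 81 = 656.1.
Change in consumer surplus = 656.1 - 2131.6 = -1475.5.

-1475.5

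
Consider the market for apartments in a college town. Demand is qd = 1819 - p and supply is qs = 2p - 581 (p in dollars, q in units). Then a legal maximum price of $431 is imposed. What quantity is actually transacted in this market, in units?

Equilibrium: 1819 - p = 2p - 581, so 2400 = 3p and p* = 800, q* = 1019.
Since 431 < 800, the ceiling is binding.
At p = 431: qd = 1819 - 431 = 1388 and qs = 2·431 - 581 = 281.
The quantity actually transacted is the short side, supply: 281.

281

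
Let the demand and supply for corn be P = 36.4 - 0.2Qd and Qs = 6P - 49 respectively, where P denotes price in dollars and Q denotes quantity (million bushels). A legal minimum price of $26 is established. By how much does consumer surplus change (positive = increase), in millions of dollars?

Rearranging demand gives Qd = 182 - 5P. Setting quantity demanded equal to quantity supplied, 182 - 5P = 6P - 49, gives P* = 21 and Q* = 77.
Because the floor (26) lies above the market-clearing price, it is binding.
At P = 26: Qd = 182 - 5·26 = 52 and Qs = 6·26 - 49 = 107.
Consumer surplus without the control is ½ · (36.4 - 21) · 77 = 592.9.
With the floor, consumers buy 52 units at 26, so CS = ½ · (36.4 - 26) · 52 = 270.4.
Change in consumer surplus = 270.4 - 592.9 = -322.5.

-322.5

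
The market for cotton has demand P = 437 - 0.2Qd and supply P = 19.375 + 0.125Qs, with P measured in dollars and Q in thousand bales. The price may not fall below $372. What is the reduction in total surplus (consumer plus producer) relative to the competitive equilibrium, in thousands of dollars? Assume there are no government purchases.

149760

Rearranging demand gives Qd = 2185 - 5P; rearranging supply gives Qs = 8P - 155. Equilibrium: 2185 - 5P = 8P - 155, so 2340 = 13P and P* = 180, Q* = 1285.
Since 372 > 180, the floor is binding.
At P = 372: Qd = 2185 - 5·372 = 325 and Qs = 8·372 - 155 = 2821.
Quantity traded falls to 325. At Q = 325 the demand price is (2185 - 325)/5 = 372 and the supply price is (155 + 325)/8 = 60.
Deadweight loss = ½ · (372 - 60) · (1285 - 325) = ½ · 312 · 960 = 149760.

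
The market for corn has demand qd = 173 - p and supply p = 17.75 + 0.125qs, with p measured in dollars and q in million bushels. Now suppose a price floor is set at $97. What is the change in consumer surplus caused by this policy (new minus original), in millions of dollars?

-6634

Rearranging supply gives qs = 8p - 142. Without the control the market clears where 173 - p = 8p - 142, i.e. p* = 35 and q* = 138.
Since 97 > 35, the floor is binding.
At p = 97: qd = 173 - 97 = 76 and qs = 8·97 - 142 = 634.
Consumer surplus without the control is ½ · (173 - 35) · 138 = 9522.
With the floor, consumers buy 76 units at 97, so CS = ½ · (173 - 97) · 76 = 2888.
Change in consumer surplus = 2888 - 9522 = -6634.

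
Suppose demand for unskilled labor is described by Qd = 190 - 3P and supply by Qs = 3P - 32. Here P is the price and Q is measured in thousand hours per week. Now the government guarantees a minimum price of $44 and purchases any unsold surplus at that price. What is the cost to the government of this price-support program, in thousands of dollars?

1848

In a free market, 190 - 3P = 3P - 32 gives the equilibrium P* = 37, Q* = 79.
Since 44 > 37, the floor is binding.
At P = 44: Qd = 190 - 3·44 = 58 and Qs = 3·44 - 32 = 100.
Surplus = Qs - Qd = 42.
Government expenditure = surplus × support price = 42 × 44 = 1848.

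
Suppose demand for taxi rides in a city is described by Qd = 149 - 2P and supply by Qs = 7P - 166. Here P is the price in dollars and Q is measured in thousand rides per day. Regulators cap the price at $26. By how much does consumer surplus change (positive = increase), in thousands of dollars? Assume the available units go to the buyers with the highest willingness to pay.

-848.25

In a free market, 149 - 2P = 7P - 166 gives the equilibrium P* = 35, Q* = 79.
The ceiling of 26 is below the equilibrium price 35, so it binds.
At P = 26: Qd = 149 - 2·26 = 97 and Qs = 7·26 - 166 = 16.
Consumer surplus without the control is ½ · (74.5 - 35) · 79 = 1560.25.
With the ceiling, 16 units are sold at 26 (assume they go to the highest-value buyers). The demand price at Q = 16 is 66.5, so CS = ½ · [(74.5 - 26) + (66.5 - 26)] · 16 = 712.
Change in consumer surplus = 712 - 1560.25 = -848.25.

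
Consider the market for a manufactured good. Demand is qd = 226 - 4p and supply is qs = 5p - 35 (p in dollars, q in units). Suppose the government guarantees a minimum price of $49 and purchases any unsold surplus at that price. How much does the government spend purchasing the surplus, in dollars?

8820

Setting quantity demanded equal to quantity supplied, 226 - 4p = 5p - 35, gives p* = 29 and q* = 110.
Since 49 > 29, the floor is binding.
At p = 49: qd = 226 - 4·49 = 30 and qs = 5·49 - 35 = 210.
Surplus = qs - qd = 180.
Government expenditure = surplus × support price = 180 × 49 = 8820.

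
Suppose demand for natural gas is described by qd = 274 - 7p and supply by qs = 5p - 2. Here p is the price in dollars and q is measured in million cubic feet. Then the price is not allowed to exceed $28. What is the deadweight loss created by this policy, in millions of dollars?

Equilibrium: 274 - 7p = 5p - 2, so 276 = 12p and p* = 23, q* = 113.
Since 28 is above p* = 23, the ceiling does not bind and the free-market outcome prevails.
Since the control does not bind, no trades are prevented and deadweight loss is zero.

0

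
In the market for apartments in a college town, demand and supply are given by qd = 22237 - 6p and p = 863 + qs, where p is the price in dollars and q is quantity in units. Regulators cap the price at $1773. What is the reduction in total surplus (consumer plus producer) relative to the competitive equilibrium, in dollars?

Rearranging supply gives qs = p - 863. Equilibrium: 22237 - 6p = p - 863, so 23100 = 7p and p* = 3300, q* = 2437.
Since 1773 < 3300, the ceiling is binding.
At p = 1773: qd = 22237 - 6·1773 = 11599 and qs = 1773 - 863 = 910.
Quantity traded falls to 910. At q = 910 the demand price is (22237 - 910)/6 = 3554.5 and the supply price is 863 + 910 = 1773.
Deadweight loss = ½ · (3554.5 - 1773) · (2437 - 910) = ½ · 1781.5 · 1527 = 1360175.25.

1360175.25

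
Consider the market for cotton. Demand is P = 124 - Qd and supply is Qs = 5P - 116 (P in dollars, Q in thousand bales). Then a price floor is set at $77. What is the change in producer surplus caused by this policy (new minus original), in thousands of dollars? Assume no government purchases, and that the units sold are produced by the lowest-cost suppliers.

1602.1

Rearranging demand gives Qd = 124 - P. Setting quantity demanded equal to quantity supplied, 124 - P = 5P - 116, gives P* = 40 and Q* = 84.
Since 77 > 40, the floor is binding.
At P = 77: Qd = 124 - 77 = 47 and Qs = 5·77 - 116 = 269.
Producer surplus without the control is ½ · (40 - 23.2) · 84 = 705.6.
With the floor, 47 units are sold at 77. The supply price at Q = 47 is 32.6, so PS = ½ · [(77 - 23.2) + (77 - 32.6)] · 47 = 2307.7.
Change in producer surplus = 2307.7 - 705.6 = 1602.1.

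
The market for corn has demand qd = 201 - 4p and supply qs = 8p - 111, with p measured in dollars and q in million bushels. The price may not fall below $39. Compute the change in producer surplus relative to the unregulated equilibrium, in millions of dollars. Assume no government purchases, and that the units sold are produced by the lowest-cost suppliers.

416

Without the control the market clears where 201 - 4p = 8p - 111, i.e. p* = 26 and q* = 97.
Because the floor (39) lies above the market-clearing price, it is binding.
At p = 39: qd = 201 - 4·39 = 45 and qs = 8·39 - 111 = 201.
Producer surplus without the control is ½ · (26 - 13.875) · 97 = 588.0625.
With the floor, 45 units are sold at 39. The supply price at q = 45 is 19.5, so PS = ½ · [(39 - 13.875) + (39 - 19.5)] · 45 = 1004.0625.
Change in producer surplus = 1004.0625 - 588.0625 = 416.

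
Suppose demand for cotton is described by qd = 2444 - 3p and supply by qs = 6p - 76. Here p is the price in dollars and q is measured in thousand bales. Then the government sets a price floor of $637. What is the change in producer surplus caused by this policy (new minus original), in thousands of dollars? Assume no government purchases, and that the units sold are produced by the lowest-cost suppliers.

94694.25

Without the control the market clears where 2444 - 3p = 6p - 76, i.e. p* = 280 and q* = 1604.
Since 637 > 280, the floor is binding.
At p = 637: qd = 2444 - 3·637 = 533 and qs = 6·637 - 76 = 3746.
Producer surplus without the control is ½ · (280 - 38/3) · 1604 = 643204/3.
With the floor, 533 units are sold at 637. The supply price at q = 533 is 101.5, so PS = ½ · [(637 - 38/3) + (637 - 101.5)] · 533 = 3709147/12.
Change in producer surplus = 3709147/12 - 643204/3 = 94694.25.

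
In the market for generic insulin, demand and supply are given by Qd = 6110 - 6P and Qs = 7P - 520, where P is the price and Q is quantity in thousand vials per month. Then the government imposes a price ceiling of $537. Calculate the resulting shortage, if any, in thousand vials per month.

0

Setting quantity demanded equal to quantity supplied, 6110 - 6P = 7P - 520, gives P* = 510 and Q* = 3050.
Since 537 is above P* = 510, the ceiling does not bind and the free-market outcome prevails.
Since the control does not bind, there is no shortage.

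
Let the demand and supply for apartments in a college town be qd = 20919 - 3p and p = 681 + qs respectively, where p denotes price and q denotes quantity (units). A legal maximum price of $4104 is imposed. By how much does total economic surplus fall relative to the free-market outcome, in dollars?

1119744

Rearranging supply gives qs = p - 681. In a free market, 20919 - 3p = p - 681 gives the equilibrium p* = 5400, q* = 4719.
The ceiling of 4104 is below the equilibrium price 5400, so it binds.
At p = 4104: qd = 20919 - 3·4104 = 8607 and qs = 4104 - 681 = 3423.
Quantity traded falls to 3423. At q = 3423 the demand price is (20919 - 3423)/3 = 5832 and the supply price is 681 + 3423 = 4104.
Deadweight loss = ½ · (5832 - 4104) · (4719 - 3423) = ½ · 1728 · 1296 = 1119744.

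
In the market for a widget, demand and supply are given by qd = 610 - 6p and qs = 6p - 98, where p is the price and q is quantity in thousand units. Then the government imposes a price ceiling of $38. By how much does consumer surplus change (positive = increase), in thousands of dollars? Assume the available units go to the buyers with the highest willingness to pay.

Equilibrium: 610 - 6p = 6p - 98, so 708 = 12p and p* = 59, q* = 256.
The ceiling of 38 is below the equilibrium price 59, so it binds.
At p = 38: qd = 610 - 6·38 = 382 and qs = 6·38 - 98 = 130.
Consumer surplus without the control is ½ · (305/3 - 59) · 256 = 16384/3.
With the ceiling, 130 units are sold at 38 (assume they go to the highest-value buyers). The demand price at q = 130 is 80, so CS = ½ · [(305/3 - 38) + (80 - 38)] · 130 = 20605/3.
Change in consumer surplus = 20605/3 - 16384/3 = 1407.

1407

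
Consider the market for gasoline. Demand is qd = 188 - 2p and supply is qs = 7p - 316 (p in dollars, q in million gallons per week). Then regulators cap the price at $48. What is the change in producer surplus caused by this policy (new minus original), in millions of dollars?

Equilibrium: 188 - 2p = 7p - 316, so 504 = 9p and p* = 56, q* = 76.
Because the ceiling (48) lies below the market-clearing price, it is binding.
At p = 48: qd = 188 - 2·48 = 92 and qs = 7·48 - 316 = 20.
Producer surplus without the control is ½ · (56 - 316/7) · 76 = 2888/7.
With the ceiling, producers sell 20 units at 48, so PS = ½ · (48 - 316/7) · 20 = 200/7.
Change in producer surplus = 200/7 - 2888/7 = -384.

-384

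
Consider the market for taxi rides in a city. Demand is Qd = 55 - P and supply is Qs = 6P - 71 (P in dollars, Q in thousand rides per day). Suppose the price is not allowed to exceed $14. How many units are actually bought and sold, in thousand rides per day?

Setting quantity demanded equal to quantity supplied, 55 - P = 6P - 71, gives P* = 18 and Q* = 37.
Because the ceiling (14) lies below the market-clearing price, it is binding.
At P = 14: Qd = 55 - 14 = 41 and Qs = 6·14 - 71 = 13.
The quantity actually transacted is the short side, supply: 13.

13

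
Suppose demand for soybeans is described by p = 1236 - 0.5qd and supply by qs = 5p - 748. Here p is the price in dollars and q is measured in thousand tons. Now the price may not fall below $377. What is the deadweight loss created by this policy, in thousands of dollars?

Rearranging demand gives qd = 2472 - 2p. Setting quantity demanded equal to quantity supplied, 2472 - 2p = 5p - 748, gives p* = 460 and q* = 1552.
The floor of 377 is below the equilibrium price 460, so it is not binding; the market clears at p* = 460, q* = 1552.
Since the control does not bind, no trades are prevented and deadweight loss is zero.

0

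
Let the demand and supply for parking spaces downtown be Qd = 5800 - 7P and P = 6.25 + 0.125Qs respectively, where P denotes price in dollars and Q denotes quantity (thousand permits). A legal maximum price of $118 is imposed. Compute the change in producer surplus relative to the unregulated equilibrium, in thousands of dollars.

Rearranging supply gives Qs = 8P - 50. Setting quantity demanded equal to quantity supplied, 5800 - 7P = 8P - 50, gives P* = 390 and Q* = 3070.
Because the ceiling (118) lies below the market-clearing price, it is binding.
At P = 118: Qd = 5800 - 7·118 = 4974 and Qs = 8·118 - 50 = 894.
Producer surplus without the control is ½ · (390 - 6.25) · 3070 = 589056.25.
With the ceiling, producers sell 894 units at 118, so PS = ½ · (118 - 6.25) · 894 = 49952.25.
Change in producer surplus = 49952.25 - 589056.25 = -539104.

-539104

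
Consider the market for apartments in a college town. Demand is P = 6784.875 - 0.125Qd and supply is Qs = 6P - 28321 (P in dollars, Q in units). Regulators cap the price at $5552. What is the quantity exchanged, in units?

4991

Rearranging demand gives Qd = 54279 - 8P. In a free market, 54279 - 8P = 6P - 28321 gives the equilibrium P* = 5900, Q* = 7079.
Since 5552 < 5900, the ceiling is binding.
At P = 5552: Qd = 54279 - 8·5552 = 9863 and Qs = 6·5552 - 28321 = 4991.
The quantity actually transacted is the short side, supply: 4991.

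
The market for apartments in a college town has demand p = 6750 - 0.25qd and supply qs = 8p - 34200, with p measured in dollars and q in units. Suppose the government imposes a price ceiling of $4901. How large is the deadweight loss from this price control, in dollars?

475212

Rearranging demand gives qd = 27000 - 4p. Without the control the market clears where 27000 - 4p = 8p - 34200, i.e. p* = 5100 and q* = 6600.
Since 4901 < 5100, the ceiling is binding.
At p = 4901: qd = 27000 - 4·4901 = 7396 and qs = 8·4901 - 34200 = 5008.
Quantity traded falls to 5008. At q = 5008 the demand price is (27000 - 5008)/4 = 5498 and the supply price is (34200 + 5008)/8 = 4901.
Deadweight loss = ½ · (5498 - 4901) · (6600 - 5008) = ½ · 597 · 1592 = 475212.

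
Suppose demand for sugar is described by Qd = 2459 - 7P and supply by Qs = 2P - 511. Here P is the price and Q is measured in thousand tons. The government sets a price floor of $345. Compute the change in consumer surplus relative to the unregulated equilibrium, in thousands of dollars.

-1447.5

Setting quantity demanded equal to quantity supplied, 2459 - 7P = 2P - 511, gives P* = 330 and Q* = 149.
The floor of 345 is above the equilibrium price 330, so it binds.
At P = 345: Qd = 2459 - 7·345 = 44 and Qs = 2·345 - 511 = 179.
Consumer surplus without the control is ½ · (2459/7 - 330) · 149 = 22201/14.
With the floor, consumers buy 44 units at 345, so CS = ½ · (2459/7 - 345) · 44 = 968/7.
Change in consumer surplus = 968/7 - 22201/14 = -1447.5.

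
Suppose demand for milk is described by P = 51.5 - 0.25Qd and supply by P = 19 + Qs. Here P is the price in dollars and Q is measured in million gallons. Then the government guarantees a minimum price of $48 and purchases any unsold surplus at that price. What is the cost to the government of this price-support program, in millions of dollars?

720

Rearranging demand gives Qd = 206 - 4P; rearranging supply gives Qs = P - 19. In a free market, 206 - 4P = P - 19 gives the equilibrium P* = 45, Q* = 26.
The floor of 48 is above the equilibrium price 45, so it binds.
At P = 48: Qd = 206 - 4·48 = 14 and Qs = 48 - 19 = 29.
Surplus = Qs - Qd = 15.
Government expenditure = surplus × support price = 15 × 48 = 720.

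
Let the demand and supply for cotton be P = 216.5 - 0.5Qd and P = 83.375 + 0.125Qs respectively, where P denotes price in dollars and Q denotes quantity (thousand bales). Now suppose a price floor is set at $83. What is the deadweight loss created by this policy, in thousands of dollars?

Rearranging demand gives Qd = 433 - 2P; rearranging supply gives Qs = 8P - 667. Setting quantity demanded equal to quantity supplied, 433 - 2P = 8P - 667, gives P* = 110 and Q* = 213.
The floor of 83 is below the equilibrium price 110, so it is not binding; the market clears at P* = 110, Q* = 213.
Since the control does not bind, no trades are prevented and deadweight loss is zero.

0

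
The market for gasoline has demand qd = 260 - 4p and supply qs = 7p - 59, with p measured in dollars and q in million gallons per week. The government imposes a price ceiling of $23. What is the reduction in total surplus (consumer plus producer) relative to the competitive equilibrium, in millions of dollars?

Without the control the market clears where 260 - 4p = 7p - 59, i.e. p* = 29 and q* = 144.
Because the ceiling (23) lies below the market-clearing price, it is binding.
At p = 23: qd = 260 - 4·23 = 168 and qs = 7·23 - 59 = 102.
Quantity traded falls to 102. At q = 102 the demand price is (260 - 102)/4 = 39.5 and the supply price is (59 + 102)/7 = 23.
Deadweight loss = ½ · (39.5 - 23) · (144 - 102) = ½ · 16.5 · 42 = 346.5.

346.5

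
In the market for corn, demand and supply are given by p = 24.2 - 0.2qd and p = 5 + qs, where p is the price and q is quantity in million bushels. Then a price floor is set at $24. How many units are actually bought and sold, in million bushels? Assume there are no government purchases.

1

Rearranging demand gives qd = 121 - 5p; rearranging supply gives qs = p - 5. In a free market, 121 - 5p = p - 5 gives the equilibrium p* = 21, q* = 16.
Since 24 > 21, the floor is binding.
At p = 24: qd = 121 - 5·24 = 1 and qs = 24 - 5 = 19.
The quantity actually transacted is the short side, demand: 1.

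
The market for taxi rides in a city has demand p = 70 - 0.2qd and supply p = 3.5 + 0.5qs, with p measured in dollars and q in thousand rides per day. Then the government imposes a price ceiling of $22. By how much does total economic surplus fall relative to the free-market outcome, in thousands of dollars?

1177.4

Rearranging demand gives qd = 350 - 5p; rearranging supply gives qs = 2p - 7. Setting quantity demanded equal to quantity supplied, 350 - 5p = 2p - 7, gives p* = 51 and q* = 95.
Because the ceiling (22) lies below the market-clearing price, it is binding.
At p = 22: qd = 350 - 5·22 = 240 and qs = 2·22 - 7 = 37.
Quantity traded falls to 37. At q = 37 the demand price is (350 - 37)/5 = 62.6 and the supply price is (7 + 37)/2 = 22.
Deadweight loss = ½ · (62.6 - 22) · (95 - 37) = ½ · 40.6 · 58 = 1177.4.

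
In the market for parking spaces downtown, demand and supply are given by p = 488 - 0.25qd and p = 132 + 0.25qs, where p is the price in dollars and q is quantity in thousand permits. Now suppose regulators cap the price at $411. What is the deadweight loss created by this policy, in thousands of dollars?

0

Rearranging demand gives qd = 1952 - 4p; rearranging supply gives qs = 4p - 528. Without the control the market clears where 1952 - 4p = 4p - 528, i.e. p* = 310 and q* = 712.
Since 411 is above p* = 310, the ceiling does not bind and the free-market outcome prevails.
Since the control does not bind, no trades are prevented and deadweight loss is zero.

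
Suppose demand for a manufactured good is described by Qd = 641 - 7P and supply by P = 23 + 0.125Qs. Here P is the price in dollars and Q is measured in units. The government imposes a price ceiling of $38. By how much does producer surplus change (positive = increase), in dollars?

Rearranging supply gives Qs = 8P - 184. Without the control the market clears where 641 - 7P = 8P - 184, i.e. P* = 55 and Q* = 256.
Because the ceiling (38) lies below the market-clearing price, it is binding.
At P = 38: Qd = 641 - 7·38 = 375 and Qs = 8·38 - 184 = 120.
Producer surplus without the control is ½ · (55 - 23) · 256 = 4096.
With the ceiling, producers sell 120 units at 38, so PS = ½ · (38 - 23) · 120 = 900.
Change in producer surplus = 900 - 4096 = -3196.

-3196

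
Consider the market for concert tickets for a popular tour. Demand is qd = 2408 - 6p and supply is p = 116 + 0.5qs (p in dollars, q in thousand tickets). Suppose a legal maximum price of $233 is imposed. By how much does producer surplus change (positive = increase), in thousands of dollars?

-32107

Rearranging supply gives qs = 2p - 232. Equilibrium: 2408 - 6p = 2p - 232, so 2640 = 8p and p* = 330, q* = 428.
Since 233 < 330, the ceiling is binding.
At p = 233: qd = 2408 - 6·233 = 1010 and qs = 2·233 - 232 = 234.
Producer surplus without the control is ½ · (330 - 116) · 428 = 45796.
With the ceiling, producers sell 234 units at 233, so PS = ½ · (233 - 116) · 234 = 13689.
Change in producer surplus = 13689 - 45796 = -32107.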